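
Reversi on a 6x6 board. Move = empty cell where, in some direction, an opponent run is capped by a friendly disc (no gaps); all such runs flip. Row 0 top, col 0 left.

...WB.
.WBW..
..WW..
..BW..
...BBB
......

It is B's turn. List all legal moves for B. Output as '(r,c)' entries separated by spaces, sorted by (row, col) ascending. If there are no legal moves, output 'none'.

Answer: (0,0) (0,2) (1,0) (1,4) (3,1) (3,4)

Derivation:
(0,0): flips 3 -> legal
(0,1): no bracket -> illegal
(0,2): flips 1 -> legal
(1,0): flips 1 -> legal
(1,4): flips 2 -> legal
(2,0): no bracket -> illegal
(2,1): no bracket -> illegal
(2,4): no bracket -> illegal
(3,1): flips 2 -> legal
(3,4): flips 2 -> legal
(4,2): no bracket -> illegal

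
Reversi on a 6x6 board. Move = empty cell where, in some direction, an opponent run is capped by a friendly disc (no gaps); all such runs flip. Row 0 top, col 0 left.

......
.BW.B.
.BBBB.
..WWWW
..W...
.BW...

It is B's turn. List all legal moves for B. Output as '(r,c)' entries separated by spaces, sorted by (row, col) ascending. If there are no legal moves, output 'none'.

(0,1): flips 1 -> legal
(0,2): flips 1 -> legal
(0,3): flips 1 -> legal
(1,3): flips 1 -> legal
(2,5): no bracket -> illegal
(3,1): no bracket -> illegal
(4,1): flips 1 -> legal
(4,3): flips 2 -> legal
(4,4): flips 2 -> legal
(4,5): flips 1 -> legal
(5,3): flips 1 -> legal

Answer: (0,1) (0,2) (0,3) (1,3) (4,1) (4,3) (4,4) (4,5) (5,3)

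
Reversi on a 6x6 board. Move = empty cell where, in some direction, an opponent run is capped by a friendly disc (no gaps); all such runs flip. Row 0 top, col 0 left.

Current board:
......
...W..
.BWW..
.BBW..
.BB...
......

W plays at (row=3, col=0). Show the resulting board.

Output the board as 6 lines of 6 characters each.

Place W at (3,0); scan 8 dirs for brackets.
Dir NW: edge -> no flip
Dir N: first cell '.' (not opp) -> no flip
Dir NE: opp run (2,1), next='.' -> no flip
Dir W: edge -> no flip
Dir E: opp run (3,1) (3,2) capped by W -> flip
Dir SW: edge -> no flip
Dir S: first cell '.' (not opp) -> no flip
Dir SE: opp run (4,1), next='.' -> no flip
All flips: (3,1) (3,2)

Answer: ......
...W..
.BWW..
WWWW..
.BB...
......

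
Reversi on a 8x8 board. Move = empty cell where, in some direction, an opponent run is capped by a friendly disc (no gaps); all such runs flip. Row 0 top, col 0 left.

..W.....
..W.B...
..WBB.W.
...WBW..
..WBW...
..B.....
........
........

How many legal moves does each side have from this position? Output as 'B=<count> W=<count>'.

Answer: B=9 W=7

Derivation:
-- B to move --
(0,1): flips 1 -> legal
(0,3): no bracket -> illegal
(1,1): no bracket -> illegal
(1,3): no bracket -> illegal
(1,5): no bracket -> illegal
(1,6): no bracket -> illegal
(1,7): no bracket -> illegal
(2,1): flips 1 -> legal
(2,5): no bracket -> illegal
(2,7): no bracket -> illegal
(3,1): no bracket -> illegal
(3,2): flips 2 -> legal
(3,6): flips 1 -> legal
(3,7): no bracket -> illegal
(4,1): flips 1 -> legal
(4,5): flips 1 -> legal
(4,6): flips 1 -> legal
(5,1): flips 2 -> legal
(5,3): no bracket -> illegal
(5,4): flips 1 -> legal
(5,5): no bracket -> illegal
B mobility = 9
-- W to move --
(0,3): no bracket -> illegal
(0,4): flips 3 -> legal
(0,5): no bracket -> illegal
(1,3): flips 2 -> legal
(1,5): flips 1 -> legal
(2,5): flips 2 -> legal
(3,2): no bracket -> illegal
(4,1): no bracket -> illegal
(4,5): flips 2 -> legal
(5,1): no bracket -> illegal
(5,3): flips 1 -> legal
(5,4): no bracket -> illegal
(6,1): no bracket -> illegal
(6,2): flips 1 -> legal
(6,3): no bracket -> illegal
W mobility = 7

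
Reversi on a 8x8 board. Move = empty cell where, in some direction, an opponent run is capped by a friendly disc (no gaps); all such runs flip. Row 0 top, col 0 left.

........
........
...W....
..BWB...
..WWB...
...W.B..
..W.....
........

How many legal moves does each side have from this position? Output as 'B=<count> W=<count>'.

Answer: B=7 W=8

Derivation:
-- B to move --
(1,2): flips 1 -> legal
(1,3): no bracket -> illegal
(1,4): flips 1 -> legal
(2,2): flips 1 -> legal
(2,4): no bracket -> illegal
(3,1): no bracket -> illegal
(4,1): flips 2 -> legal
(5,1): no bracket -> illegal
(5,2): flips 2 -> legal
(5,4): flips 1 -> legal
(6,1): no bracket -> illegal
(6,3): no bracket -> illegal
(6,4): no bracket -> illegal
(7,1): flips 2 -> legal
(7,2): no bracket -> illegal
(7,3): no bracket -> illegal
B mobility = 7
-- W to move --
(2,1): flips 1 -> legal
(2,2): flips 1 -> legal
(2,4): no bracket -> illegal
(2,5): flips 1 -> legal
(3,1): flips 1 -> legal
(3,5): flips 2 -> legal
(4,1): flips 1 -> legal
(4,5): flips 2 -> legal
(4,6): no bracket -> illegal
(5,4): no bracket -> illegal
(5,6): no bracket -> illegal
(6,4): no bracket -> illegal
(6,5): no bracket -> illegal
(6,6): flips 2 -> legal
W mobility = 8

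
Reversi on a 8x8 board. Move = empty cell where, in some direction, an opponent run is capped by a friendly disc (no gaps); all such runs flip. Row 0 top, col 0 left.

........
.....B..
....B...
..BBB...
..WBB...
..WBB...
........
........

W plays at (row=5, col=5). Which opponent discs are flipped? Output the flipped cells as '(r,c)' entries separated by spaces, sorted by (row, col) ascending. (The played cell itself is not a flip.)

Dir NW: opp run (4,4) (3,3), next='.' -> no flip
Dir N: first cell '.' (not opp) -> no flip
Dir NE: first cell '.' (not opp) -> no flip
Dir W: opp run (5,4) (5,3) capped by W -> flip
Dir E: first cell '.' (not opp) -> no flip
Dir SW: first cell '.' (not opp) -> no flip
Dir S: first cell '.' (not opp) -> no flip
Dir SE: first cell '.' (not opp) -> no flip

Answer: (5,3) (5,4)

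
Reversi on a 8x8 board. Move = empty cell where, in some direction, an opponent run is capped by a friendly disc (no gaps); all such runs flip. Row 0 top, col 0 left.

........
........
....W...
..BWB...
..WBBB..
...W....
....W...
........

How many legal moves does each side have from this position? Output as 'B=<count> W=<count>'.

-- B to move --
(1,3): no bracket -> illegal
(1,4): flips 1 -> legal
(1,5): no bracket -> illegal
(2,2): flips 1 -> legal
(2,3): flips 1 -> legal
(2,5): no bracket -> illegal
(3,1): no bracket -> illegal
(3,5): no bracket -> illegal
(4,1): flips 1 -> legal
(5,1): no bracket -> illegal
(5,2): flips 1 -> legal
(5,4): no bracket -> illegal
(5,5): no bracket -> illegal
(6,2): flips 1 -> legal
(6,3): flips 1 -> legal
(6,5): no bracket -> illegal
(7,3): no bracket -> illegal
(7,4): no bracket -> illegal
(7,5): no bracket -> illegal
B mobility = 7
-- W to move --
(2,1): no bracket -> illegal
(2,2): flips 1 -> legal
(2,3): no bracket -> illegal
(2,5): no bracket -> illegal
(3,1): flips 1 -> legal
(3,5): flips 2 -> legal
(3,6): no bracket -> illegal
(4,1): no bracket -> illegal
(4,6): flips 3 -> legal
(5,2): no bracket -> illegal
(5,4): flips 2 -> legal
(5,5): flips 1 -> legal
(5,6): no bracket -> illegal
W mobility = 6

Answer: B=7 W=6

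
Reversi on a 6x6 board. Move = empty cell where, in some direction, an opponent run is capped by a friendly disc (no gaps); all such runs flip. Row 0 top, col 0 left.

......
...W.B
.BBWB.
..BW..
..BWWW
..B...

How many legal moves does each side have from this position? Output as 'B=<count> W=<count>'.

-- B to move --
(0,2): flips 1 -> legal
(0,3): no bracket -> illegal
(0,4): flips 1 -> legal
(1,2): no bracket -> illegal
(1,4): flips 1 -> legal
(3,4): flips 2 -> legal
(3,5): no bracket -> illegal
(5,3): no bracket -> illegal
(5,4): flips 1 -> legal
(5,5): flips 2 -> legal
B mobility = 6
-- W to move --
(0,4): no bracket -> illegal
(0,5): no bracket -> illegal
(1,0): flips 2 -> legal
(1,1): flips 1 -> legal
(1,2): no bracket -> illegal
(1,4): no bracket -> illegal
(2,0): flips 2 -> legal
(2,5): flips 1 -> legal
(3,0): no bracket -> illegal
(3,1): flips 2 -> legal
(3,4): no bracket -> illegal
(3,5): flips 1 -> legal
(4,1): flips 2 -> legal
(5,1): flips 1 -> legal
(5,3): no bracket -> illegal
W mobility = 8

Answer: B=6 W=8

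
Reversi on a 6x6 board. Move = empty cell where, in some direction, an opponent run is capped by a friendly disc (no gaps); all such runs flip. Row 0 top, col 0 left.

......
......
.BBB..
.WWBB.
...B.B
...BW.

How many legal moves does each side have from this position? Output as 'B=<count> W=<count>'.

-- B to move --
(2,0): no bracket -> illegal
(3,0): flips 2 -> legal
(4,0): flips 1 -> legal
(4,1): flips 2 -> legal
(4,2): flips 1 -> legal
(4,4): no bracket -> illegal
(5,5): flips 1 -> legal
B mobility = 5
-- W to move --
(1,0): flips 1 -> legal
(1,1): flips 1 -> legal
(1,2): flips 1 -> legal
(1,3): flips 1 -> legal
(1,4): flips 1 -> legal
(2,0): no bracket -> illegal
(2,4): no bracket -> illegal
(2,5): no bracket -> illegal
(3,0): no bracket -> illegal
(3,5): flips 2 -> legal
(4,2): no bracket -> illegal
(4,4): no bracket -> illegal
(5,2): flips 1 -> legal
(5,5): no bracket -> illegal
W mobility = 7

Answer: B=5 W=7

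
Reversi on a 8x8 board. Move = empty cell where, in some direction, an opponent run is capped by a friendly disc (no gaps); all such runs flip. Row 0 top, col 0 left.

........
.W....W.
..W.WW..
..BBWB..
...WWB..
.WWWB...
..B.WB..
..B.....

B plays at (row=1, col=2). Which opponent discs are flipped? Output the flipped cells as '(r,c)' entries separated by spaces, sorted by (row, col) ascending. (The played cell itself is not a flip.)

Answer: (2,2)

Derivation:
Dir NW: first cell '.' (not opp) -> no flip
Dir N: first cell '.' (not opp) -> no flip
Dir NE: first cell '.' (not opp) -> no flip
Dir W: opp run (1,1), next='.' -> no flip
Dir E: first cell '.' (not opp) -> no flip
Dir SW: first cell '.' (not opp) -> no flip
Dir S: opp run (2,2) capped by B -> flip
Dir SE: first cell '.' (not opp) -> no flip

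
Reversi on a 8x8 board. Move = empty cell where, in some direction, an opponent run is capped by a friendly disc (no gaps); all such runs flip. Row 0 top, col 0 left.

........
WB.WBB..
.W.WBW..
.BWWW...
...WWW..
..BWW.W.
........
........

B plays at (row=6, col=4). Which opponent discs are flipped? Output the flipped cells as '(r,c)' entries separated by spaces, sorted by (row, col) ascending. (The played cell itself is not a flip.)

Dir NW: opp run (5,3), next='.' -> no flip
Dir N: opp run (5,4) (4,4) (3,4) capped by B -> flip
Dir NE: first cell '.' (not opp) -> no flip
Dir W: first cell '.' (not opp) -> no flip
Dir E: first cell '.' (not opp) -> no flip
Dir SW: first cell '.' (not opp) -> no flip
Dir S: first cell '.' (not opp) -> no flip
Dir SE: first cell '.' (not opp) -> no flip

Answer: (3,4) (4,4) (5,4)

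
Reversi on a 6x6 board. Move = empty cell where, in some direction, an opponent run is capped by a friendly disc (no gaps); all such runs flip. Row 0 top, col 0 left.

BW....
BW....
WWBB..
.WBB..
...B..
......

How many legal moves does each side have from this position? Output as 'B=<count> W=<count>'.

-- B to move --
(0,2): flips 1 -> legal
(1,2): flips 1 -> legal
(3,0): flips 2 -> legal
(4,0): flips 1 -> legal
(4,1): no bracket -> illegal
(4,2): no bracket -> illegal
B mobility = 4
-- W to move --
(1,2): no bracket -> illegal
(1,3): flips 1 -> legal
(1,4): no bracket -> illegal
(2,4): flips 2 -> legal
(3,4): flips 2 -> legal
(4,1): no bracket -> illegal
(4,2): no bracket -> illegal
(4,4): flips 2 -> legal
(5,2): no bracket -> illegal
(5,3): no bracket -> illegal
(5,4): flips 2 -> legal
W mobility = 5

Answer: B=4 W=5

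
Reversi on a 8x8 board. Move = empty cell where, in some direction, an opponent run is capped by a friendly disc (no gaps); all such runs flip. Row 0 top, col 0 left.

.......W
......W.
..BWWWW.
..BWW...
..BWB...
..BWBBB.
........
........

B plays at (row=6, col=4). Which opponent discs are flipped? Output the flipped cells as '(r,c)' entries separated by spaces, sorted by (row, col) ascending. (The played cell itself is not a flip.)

Dir NW: opp run (5,3) capped by B -> flip
Dir N: first cell 'B' (not opp) -> no flip
Dir NE: first cell 'B' (not opp) -> no flip
Dir W: first cell '.' (not opp) -> no flip
Dir E: first cell '.' (not opp) -> no flip
Dir SW: first cell '.' (not opp) -> no flip
Dir S: first cell '.' (not opp) -> no flip
Dir SE: first cell '.' (not opp) -> no flip

Answer: (5,3)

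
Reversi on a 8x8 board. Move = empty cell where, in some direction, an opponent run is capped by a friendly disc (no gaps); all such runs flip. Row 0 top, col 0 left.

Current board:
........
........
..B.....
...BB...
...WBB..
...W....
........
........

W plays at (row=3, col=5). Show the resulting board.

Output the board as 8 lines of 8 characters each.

Answer: ........
........
..B.....
...BBW..
...WWB..
...W....
........
........

Derivation:
Place W at (3,5); scan 8 dirs for brackets.
Dir NW: first cell '.' (not opp) -> no flip
Dir N: first cell '.' (not opp) -> no flip
Dir NE: first cell '.' (not opp) -> no flip
Dir W: opp run (3,4) (3,3), next='.' -> no flip
Dir E: first cell '.' (not opp) -> no flip
Dir SW: opp run (4,4) capped by W -> flip
Dir S: opp run (4,5), next='.' -> no flip
Dir SE: first cell '.' (not opp) -> no flip
All flips: (4,4)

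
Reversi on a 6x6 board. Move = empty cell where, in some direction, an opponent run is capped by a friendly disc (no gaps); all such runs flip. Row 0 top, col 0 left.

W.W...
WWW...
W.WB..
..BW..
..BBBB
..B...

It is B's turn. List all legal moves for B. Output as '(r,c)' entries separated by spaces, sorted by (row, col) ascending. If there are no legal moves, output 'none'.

Answer: (0,1) (2,1) (2,4) (3,4)

Derivation:
(0,1): flips 1 -> legal
(0,3): no bracket -> illegal
(1,3): no bracket -> illegal
(2,1): flips 1 -> legal
(2,4): flips 1 -> legal
(3,0): no bracket -> illegal
(3,1): no bracket -> illegal
(3,4): flips 1 -> legal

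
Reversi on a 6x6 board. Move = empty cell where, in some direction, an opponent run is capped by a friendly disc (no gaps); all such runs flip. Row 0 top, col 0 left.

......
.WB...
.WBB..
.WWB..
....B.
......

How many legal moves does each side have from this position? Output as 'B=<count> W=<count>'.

-- B to move --
(0,0): flips 1 -> legal
(0,1): no bracket -> illegal
(0,2): no bracket -> illegal
(1,0): flips 1 -> legal
(2,0): flips 1 -> legal
(3,0): flips 3 -> legal
(4,0): flips 1 -> legal
(4,1): flips 1 -> legal
(4,2): flips 1 -> legal
(4,3): no bracket -> illegal
B mobility = 7
-- W to move --
(0,1): no bracket -> illegal
(0,2): flips 2 -> legal
(0,3): flips 1 -> legal
(1,3): flips 2 -> legal
(1,4): flips 1 -> legal
(2,4): flips 2 -> legal
(3,4): flips 1 -> legal
(3,5): no bracket -> illegal
(4,2): no bracket -> illegal
(4,3): no bracket -> illegal
(4,5): no bracket -> illegal
(5,3): no bracket -> illegal
(5,4): no bracket -> illegal
(5,5): flips 3 -> legal
W mobility = 7

Answer: B=7 W=7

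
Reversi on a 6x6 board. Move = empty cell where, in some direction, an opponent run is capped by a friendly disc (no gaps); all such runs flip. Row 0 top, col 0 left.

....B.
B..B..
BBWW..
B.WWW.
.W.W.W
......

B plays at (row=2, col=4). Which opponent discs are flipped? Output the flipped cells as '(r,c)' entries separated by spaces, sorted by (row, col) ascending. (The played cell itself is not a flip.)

Answer: (2,2) (2,3)

Derivation:
Dir NW: first cell 'B' (not opp) -> no flip
Dir N: first cell '.' (not opp) -> no flip
Dir NE: first cell '.' (not opp) -> no flip
Dir W: opp run (2,3) (2,2) capped by B -> flip
Dir E: first cell '.' (not opp) -> no flip
Dir SW: opp run (3,3), next='.' -> no flip
Dir S: opp run (3,4), next='.' -> no flip
Dir SE: first cell '.' (not opp) -> no flip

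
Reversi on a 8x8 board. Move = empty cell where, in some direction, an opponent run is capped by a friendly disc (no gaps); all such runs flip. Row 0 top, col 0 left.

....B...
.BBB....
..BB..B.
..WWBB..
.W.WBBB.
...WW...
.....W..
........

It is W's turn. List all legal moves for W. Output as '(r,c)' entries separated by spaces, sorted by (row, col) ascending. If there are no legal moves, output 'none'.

Answer: (0,0) (0,2) (0,3) (1,4) (1,7) (2,4) (2,5) (3,6) (4,7) (5,5)

Derivation:
(0,0): flips 2 -> legal
(0,1): no bracket -> illegal
(0,2): flips 2 -> legal
(0,3): flips 2 -> legal
(0,5): no bracket -> illegal
(1,0): no bracket -> illegal
(1,4): flips 1 -> legal
(1,5): no bracket -> illegal
(1,6): no bracket -> illegal
(1,7): flips 3 -> legal
(2,0): no bracket -> illegal
(2,1): no bracket -> illegal
(2,4): flips 2 -> legal
(2,5): flips 1 -> legal
(2,7): no bracket -> illegal
(3,1): no bracket -> illegal
(3,6): flips 3 -> legal
(3,7): no bracket -> illegal
(4,7): flips 3 -> legal
(5,5): flips 1 -> legal
(5,6): no bracket -> illegal
(5,7): no bracket -> illegal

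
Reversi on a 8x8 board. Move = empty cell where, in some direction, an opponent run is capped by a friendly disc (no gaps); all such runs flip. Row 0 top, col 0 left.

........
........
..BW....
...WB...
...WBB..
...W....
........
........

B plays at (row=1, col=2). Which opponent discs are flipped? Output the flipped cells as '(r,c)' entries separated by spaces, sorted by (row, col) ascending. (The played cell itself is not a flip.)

Answer: (2,3)

Derivation:
Dir NW: first cell '.' (not opp) -> no flip
Dir N: first cell '.' (not opp) -> no flip
Dir NE: first cell '.' (not opp) -> no flip
Dir W: first cell '.' (not opp) -> no flip
Dir E: first cell '.' (not opp) -> no flip
Dir SW: first cell '.' (not opp) -> no flip
Dir S: first cell 'B' (not opp) -> no flip
Dir SE: opp run (2,3) capped by B -> flip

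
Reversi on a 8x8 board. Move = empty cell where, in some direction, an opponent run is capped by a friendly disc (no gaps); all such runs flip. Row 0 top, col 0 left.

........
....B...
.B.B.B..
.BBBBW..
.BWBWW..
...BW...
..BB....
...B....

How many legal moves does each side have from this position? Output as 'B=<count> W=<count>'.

-- B to move --
(2,4): no bracket -> illegal
(2,6): flips 2 -> legal
(3,6): flips 3 -> legal
(4,6): flips 2 -> legal
(5,1): flips 1 -> legal
(5,2): flips 1 -> legal
(5,5): flips 4 -> legal
(5,6): flips 1 -> legal
(6,4): flips 2 -> legal
(6,5): flips 1 -> legal
B mobility = 9
-- W to move --
(0,3): no bracket -> illegal
(0,4): no bracket -> illegal
(0,5): no bracket -> illegal
(1,0): flips 3 -> legal
(1,1): no bracket -> illegal
(1,2): flips 2 -> legal
(1,3): no bracket -> illegal
(1,5): flips 1 -> legal
(1,6): no bracket -> illegal
(2,0): flips 1 -> legal
(2,2): flips 2 -> legal
(2,4): flips 2 -> legal
(2,6): no bracket -> illegal
(3,0): flips 4 -> legal
(3,6): no bracket -> illegal
(4,0): flips 1 -> legal
(5,0): no bracket -> illegal
(5,1): no bracket -> illegal
(5,2): flips 1 -> legal
(6,1): no bracket -> illegal
(6,4): flips 1 -> legal
(7,1): flips 2 -> legal
(7,2): flips 1 -> legal
(7,4): no bracket -> illegal
W mobility = 12

Answer: B=9 W=12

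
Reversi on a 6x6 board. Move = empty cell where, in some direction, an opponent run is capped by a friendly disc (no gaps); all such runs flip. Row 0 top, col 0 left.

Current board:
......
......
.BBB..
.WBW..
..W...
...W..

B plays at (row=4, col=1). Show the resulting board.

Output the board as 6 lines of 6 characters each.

Answer: ......
......
.BBB..
.BBW..
.BW...
...W..

Derivation:
Place B at (4,1); scan 8 dirs for brackets.
Dir NW: first cell '.' (not opp) -> no flip
Dir N: opp run (3,1) capped by B -> flip
Dir NE: first cell 'B' (not opp) -> no flip
Dir W: first cell '.' (not opp) -> no flip
Dir E: opp run (4,2), next='.' -> no flip
Dir SW: first cell '.' (not opp) -> no flip
Dir S: first cell '.' (not opp) -> no flip
Dir SE: first cell '.' (not opp) -> no flip
All flips: (3,1)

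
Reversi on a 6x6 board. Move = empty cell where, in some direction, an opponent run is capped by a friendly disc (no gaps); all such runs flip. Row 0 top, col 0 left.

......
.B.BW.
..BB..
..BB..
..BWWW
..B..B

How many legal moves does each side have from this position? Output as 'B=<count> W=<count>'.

Answer: B=6 W=5

Derivation:
-- B to move --
(0,3): no bracket -> illegal
(0,4): no bracket -> illegal
(0,5): flips 1 -> legal
(1,5): flips 1 -> legal
(2,4): no bracket -> illegal
(2,5): no bracket -> illegal
(3,4): flips 1 -> legal
(3,5): flips 1 -> legal
(5,3): flips 1 -> legal
(5,4): flips 1 -> legal
B mobility = 6
-- W to move --
(0,0): flips 3 -> legal
(0,1): no bracket -> illegal
(0,2): no bracket -> illegal
(0,3): flips 3 -> legal
(0,4): no bracket -> illegal
(1,0): no bracket -> illegal
(1,2): flips 1 -> legal
(2,0): no bracket -> illegal
(2,1): flips 1 -> legal
(2,4): no bracket -> illegal
(3,1): no bracket -> illegal
(3,4): no bracket -> illegal
(4,1): flips 3 -> legal
(5,1): no bracket -> illegal
(5,3): no bracket -> illegal
(5,4): no bracket -> illegal
W mobility = 5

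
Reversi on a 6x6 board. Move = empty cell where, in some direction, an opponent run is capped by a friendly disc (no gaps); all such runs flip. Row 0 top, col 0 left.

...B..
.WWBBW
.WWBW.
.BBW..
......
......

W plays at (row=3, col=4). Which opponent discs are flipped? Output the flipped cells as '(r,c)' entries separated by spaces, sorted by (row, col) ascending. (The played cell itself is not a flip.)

Answer: (2,3)

Derivation:
Dir NW: opp run (2,3) capped by W -> flip
Dir N: first cell 'W' (not opp) -> no flip
Dir NE: first cell '.' (not opp) -> no flip
Dir W: first cell 'W' (not opp) -> no flip
Dir E: first cell '.' (not opp) -> no flip
Dir SW: first cell '.' (not opp) -> no flip
Dir S: first cell '.' (not opp) -> no flip
Dir SE: first cell '.' (not opp) -> no flip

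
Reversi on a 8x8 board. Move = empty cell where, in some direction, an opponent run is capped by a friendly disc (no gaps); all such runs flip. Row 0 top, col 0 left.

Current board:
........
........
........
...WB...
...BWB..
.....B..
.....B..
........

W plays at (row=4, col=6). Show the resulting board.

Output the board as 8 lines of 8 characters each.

Answer: ........
........
........
...WB...
...BWWW.
.....B..
.....B..
........

Derivation:
Place W at (4,6); scan 8 dirs for brackets.
Dir NW: first cell '.' (not opp) -> no flip
Dir N: first cell '.' (not opp) -> no flip
Dir NE: first cell '.' (not opp) -> no flip
Dir W: opp run (4,5) capped by W -> flip
Dir E: first cell '.' (not opp) -> no flip
Dir SW: opp run (5,5), next='.' -> no flip
Dir S: first cell '.' (not opp) -> no flip
Dir SE: first cell '.' (not opp) -> no flip
All flips: (4,5)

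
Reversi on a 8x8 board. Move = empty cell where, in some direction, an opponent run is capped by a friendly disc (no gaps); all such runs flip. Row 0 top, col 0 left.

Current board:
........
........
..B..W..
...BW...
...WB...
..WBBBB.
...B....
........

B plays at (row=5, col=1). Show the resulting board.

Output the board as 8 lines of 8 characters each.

Place B at (5,1); scan 8 dirs for brackets.
Dir NW: first cell '.' (not opp) -> no flip
Dir N: first cell '.' (not opp) -> no flip
Dir NE: first cell '.' (not opp) -> no flip
Dir W: first cell '.' (not opp) -> no flip
Dir E: opp run (5,2) capped by B -> flip
Dir SW: first cell '.' (not opp) -> no flip
Dir S: first cell '.' (not opp) -> no flip
Dir SE: first cell '.' (not opp) -> no flip
All flips: (5,2)

Answer: ........
........
..B..W..
...BW...
...WB...
.BBBBBB.
...B....
........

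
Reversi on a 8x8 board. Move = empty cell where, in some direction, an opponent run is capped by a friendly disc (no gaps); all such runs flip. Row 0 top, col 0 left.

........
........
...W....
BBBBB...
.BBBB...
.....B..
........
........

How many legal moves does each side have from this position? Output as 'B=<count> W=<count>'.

-- B to move --
(1,2): flips 1 -> legal
(1,3): flips 1 -> legal
(1,4): flips 1 -> legal
(2,2): no bracket -> illegal
(2,4): no bracket -> illegal
B mobility = 3
-- W to move --
(2,0): no bracket -> illegal
(2,1): no bracket -> illegal
(2,2): no bracket -> illegal
(2,4): no bracket -> illegal
(2,5): no bracket -> illegal
(3,5): no bracket -> illegal
(4,0): no bracket -> illegal
(4,5): flips 1 -> legal
(4,6): no bracket -> illegal
(5,0): flips 2 -> legal
(5,1): no bracket -> illegal
(5,2): no bracket -> illegal
(5,3): flips 2 -> legal
(5,4): no bracket -> illegal
(5,6): no bracket -> illegal
(6,4): no bracket -> illegal
(6,5): no bracket -> illegal
(6,6): no bracket -> illegal
W mobility = 3

Answer: B=3 W=3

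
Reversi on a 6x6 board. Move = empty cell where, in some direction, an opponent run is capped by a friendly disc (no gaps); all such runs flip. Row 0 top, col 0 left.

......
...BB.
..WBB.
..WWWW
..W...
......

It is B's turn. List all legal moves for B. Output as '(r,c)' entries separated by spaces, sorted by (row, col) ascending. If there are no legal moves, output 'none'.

Answer: (2,1) (3,1) (4,1) (4,3) (4,4) (4,5) (5,1)

Derivation:
(1,1): no bracket -> illegal
(1,2): no bracket -> illegal
(2,1): flips 1 -> legal
(2,5): no bracket -> illegal
(3,1): flips 1 -> legal
(4,1): flips 1 -> legal
(4,3): flips 1 -> legal
(4,4): flips 1 -> legal
(4,5): flips 1 -> legal
(5,1): flips 2 -> legal
(5,2): no bracket -> illegal
(5,3): no bracket -> illegal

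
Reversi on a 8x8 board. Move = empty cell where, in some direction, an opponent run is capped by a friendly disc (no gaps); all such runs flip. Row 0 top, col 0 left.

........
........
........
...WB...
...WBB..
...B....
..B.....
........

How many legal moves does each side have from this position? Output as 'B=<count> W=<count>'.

-- B to move --
(2,2): flips 1 -> legal
(2,3): flips 2 -> legal
(2,4): no bracket -> illegal
(3,2): flips 1 -> legal
(4,2): flips 1 -> legal
(5,2): flips 1 -> legal
(5,4): no bracket -> illegal
B mobility = 5
-- W to move --
(2,3): no bracket -> illegal
(2,4): no bracket -> illegal
(2,5): flips 1 -> legal
(3,5): flips 1 -> legal
(3,6): no bracket -> illegal
(4,2): no bracket -> illegal
(4,6): flips 2 -> legal
(5,1): no bracket -> illegal
(5,2): no bracket -> illegal
(5,4): no bracket -> illegal
(5,5): flips 1 -> legal
(5,6): no bracket -> illegal
(6,1): no bracket -> illegal
(6,3): flips 1 -> legal
(6,4): no bracket -> illegal
(7,1): no bracket -> illegal
(7,2): no bracket -> illegal
(7,3): no bracket -> illegal
W mobility = 5

Answer: B=5 W=5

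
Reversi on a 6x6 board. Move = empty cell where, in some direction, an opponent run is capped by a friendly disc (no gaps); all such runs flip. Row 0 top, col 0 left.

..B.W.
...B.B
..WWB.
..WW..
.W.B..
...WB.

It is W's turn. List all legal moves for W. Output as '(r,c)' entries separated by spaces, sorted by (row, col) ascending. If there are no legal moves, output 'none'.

(0,1): no bracket -> illegal
(0,3): flips 1 -> legal
(0,5): no bracket -> illegal
(1,1): no bracket -> illegal
(1,2): no bracket -> illegal
(1,4): no bracket -> illegal
(2,5): flips 1 -> legal
(3,4): no bracket -> illegal
(3,5): no bracket -> illegal
(4,2): no bracket -> illegal
(4,4): no bracket -> illegal
(4,5): no bracket -> illegal
(5,2): no bracket -> illegal
(5,5): flips 1 -> legal

Answer: (0,3) (2,5) (5,5)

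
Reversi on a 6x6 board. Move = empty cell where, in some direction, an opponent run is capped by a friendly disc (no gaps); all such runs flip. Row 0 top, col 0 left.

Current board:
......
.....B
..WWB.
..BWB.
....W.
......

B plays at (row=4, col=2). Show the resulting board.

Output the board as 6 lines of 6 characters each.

Place B at (4,2); scan 8 dirs for brackets.
Dir NW: first cell '.' (not opp) -> no flip
Dir N: first cell 'B' (not opp) -> no flip
Dir NE: opp run (3,3) capped by B -> flip
Dir W: first cell '.' (not opp) -> no flip
Dir E: first cell '.' (not opp) -> no flip
Dir SW: first cell '.' (not opp) -> no flip
Dir S: first cell '.' (not opp) -> no flip
Dir SE: first cell '.' (not opp) -> no flip
All flips: (3,3)

Answer: ......
.....B
..WWB.
..BBB.
..B.W.
......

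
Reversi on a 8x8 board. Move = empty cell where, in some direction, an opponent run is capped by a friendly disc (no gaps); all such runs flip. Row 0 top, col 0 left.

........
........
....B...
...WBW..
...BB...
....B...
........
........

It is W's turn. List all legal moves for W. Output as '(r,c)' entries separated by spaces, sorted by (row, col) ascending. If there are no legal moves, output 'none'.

(1,3): flips 1 -> legal
(1,4): no bracket -> illegal
(1,5): flips 1 -> legal
(2,3): no bracket -> illegal
(2,5): no bracket -> illegal
(3,2): no bracket -> illegal
(4,2): no bracket -> illegal
(4,5): no bracket -> illegal
(5,2): no bracket -> illegal
(5,3): flips 2 -> legal
(5,5): flips 1 -> legal
(6,3): no bracket -> illegal
(6,4): no bracket -> illegal
(6,5): no bracket -> illegal

Answer: (1,3) (1,5) (5,3) (5,5)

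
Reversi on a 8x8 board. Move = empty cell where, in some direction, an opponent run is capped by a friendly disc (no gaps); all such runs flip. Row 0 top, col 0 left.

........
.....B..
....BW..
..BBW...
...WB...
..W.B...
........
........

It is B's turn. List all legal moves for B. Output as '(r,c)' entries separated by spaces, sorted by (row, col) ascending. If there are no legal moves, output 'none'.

(1,4): no bracket -> illegal
(1,6): no bracket -> illegal
(2,3): no bracket -> illegal
(2,6): flips 1 -> legal
(3,5): flips 2 -> legal
(3,6): no bracket -> illegal
(4,1): no bracket -> illegal
(4,2): flips 1 -> legal
(4,5): no bracket -> illegal
(5,1): no bracket -> illegal
(5,3): flips 1 -> legal
(6,1): no bracket -> illegal
(6,2): no bracket -> illegal
(6,3): no bracket -> illegal

Answer: (2,6) (3,5) (4,2) (5,3)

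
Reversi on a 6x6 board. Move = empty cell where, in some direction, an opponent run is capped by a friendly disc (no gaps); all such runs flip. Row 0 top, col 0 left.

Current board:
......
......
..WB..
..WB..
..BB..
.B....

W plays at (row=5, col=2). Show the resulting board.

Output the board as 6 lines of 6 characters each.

Place W at (5,2); scan 8 dirs for brackets.
Dir NW: first cell '.' (not opp) -> no flip
Dir N: opp run (4,2) capped by W -> flip
Dir NE: opp run (4,3), next='.' -> no flip
Dir W: opp run (5,1), next='.' -> no flip
Dir E: first cell '.' (not opp) -> no flip
Dir SW: edge -> no flip
Dir S: edge -> no flip
Dir SE: edge -> no flip
All flips: (4,2)

Answer: ......
......
..WB..
..WB..
..WB..
.BW...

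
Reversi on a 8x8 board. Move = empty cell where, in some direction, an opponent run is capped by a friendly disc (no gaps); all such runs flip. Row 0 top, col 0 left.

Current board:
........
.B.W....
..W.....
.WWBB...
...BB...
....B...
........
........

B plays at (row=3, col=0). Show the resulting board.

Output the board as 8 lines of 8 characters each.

Place B at (3,0); scan 8 dirs for brackets.
Dir NW: edge -> no flip
Dir N: first cell '.' (not opp) -> no flip
Dir NE: first cell '.' (not opp) -> no flip
Dir W: edge -> no flip
Dir E: opp run (3,1) (3,2) capped by B -> flip
Dir SW: edge -> no flip
Dir S: first cell '.' (not opp) -> no flip
Dir SE: first cell '.' (not opp) -> no flip
All flips: (3,1) (3,2)

Answer: ........
.B.W....
..W.....
BBBBB...
...BB...
....B...
........
........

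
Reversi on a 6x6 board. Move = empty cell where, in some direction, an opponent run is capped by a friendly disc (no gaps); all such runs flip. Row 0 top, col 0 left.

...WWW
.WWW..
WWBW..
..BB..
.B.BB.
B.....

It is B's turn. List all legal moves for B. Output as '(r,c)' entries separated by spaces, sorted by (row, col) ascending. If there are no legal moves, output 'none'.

Answer: (0,0) (0,2) (1,0) (1,4) (2,4)

Derivation:
(0,0): flips 1 -> legal
(0,1): no bracket -> illegal
(0,2): flips 1 -> legal
(1,0): flips 1 -> legal
(1,4): flips 1 -> legal
(1,5): no bracket -> illegal
(2,4): flips 1 -> legal
(3,0): no bracket -> illegal
(3,1): no bracket -> illegal
(3,4): no bracket -> illegal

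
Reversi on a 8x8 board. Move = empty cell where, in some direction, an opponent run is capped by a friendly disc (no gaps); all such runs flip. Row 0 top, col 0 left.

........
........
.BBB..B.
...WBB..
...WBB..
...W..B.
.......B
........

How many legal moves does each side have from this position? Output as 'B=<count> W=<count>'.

Answer: B=5 W=7

Derivation:
-- B to move --
(2,4): no bracket -> illegal
(3,2): flips 1 -> legal
(4,2): flips 1 -> legal
(5,2): flips 1 -> legal
(5,4): no bracket -> illegal
(6,2): flips 1 -> legal
(6,3): flips 3 -> legal
(6,4): no bracket -> illegal
B mobility = 5
-- W to move --
(1,0): no bracket -> illegal
(1,1): flips 1 -> legal
(1,2): no bracket -> illegal
(1,3): flips 1 -> legal
(1,4): no bracket -> illegal
(1,5): no bracket -> illegal
(1,6): no bracket -> illegal
(1,7): flips 3 -> legal
(2,0): no bracket -> illegal
(2,4): no bracket -> illegal
(2,5): flips 1 -> legal
(2,7): no bracket -> illegal
(3,0): no bracket -> illegal
(3,1): no bracket -> illegal
(3,2): no bracket -> illegal
(3,6): flips 2 -> legal
(3,7): no bracket -> illegal
(4,6): flips 2 -> legal
(4,7): no bracket -> illegal
(5,4): no bracket -> illegal
(5,5): flips 1 -> legal
(5,7): no bracket -> illegal
(6,5): no bracket -> illegal
(6,6): no bracket -> illegal
(7,6): no bracket -> illegal
(7,7): no bracket -> illegal
W mobility = 7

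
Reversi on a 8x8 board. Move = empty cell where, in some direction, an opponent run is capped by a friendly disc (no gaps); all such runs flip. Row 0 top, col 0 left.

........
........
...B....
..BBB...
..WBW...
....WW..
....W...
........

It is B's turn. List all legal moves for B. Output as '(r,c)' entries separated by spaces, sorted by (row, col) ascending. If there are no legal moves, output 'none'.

Answer: (4,1) (4,5) (5,1) (5,2) (6,5) (6,6) (7,4)

Derivation:
(3,1): no bracket -> illegal
(3,5): no bracket -> illegal
(4,1): flips 1 -> legal
(4,5): flips 1 -> legal
(4,6): no bracket -> illegal
(5,1): flips 1 -> legal
(5,2): flips 1 -> legal
(5,3): no bracket -> illegal
(5,6): no bracket -> illegal
(6,3): no bracket -> illegal
(6,5): flips 1 -> legal
(6,6): flips 2 -> legal
(7,3): no bracket -> illegal
(7,4): flips 3 -> legal
(7,5): no bracket -> illegal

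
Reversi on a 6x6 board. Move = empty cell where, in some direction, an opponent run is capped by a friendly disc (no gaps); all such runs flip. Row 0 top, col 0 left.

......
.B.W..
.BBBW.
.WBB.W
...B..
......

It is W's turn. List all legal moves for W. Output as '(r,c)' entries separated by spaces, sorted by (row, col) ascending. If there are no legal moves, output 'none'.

Answer: (0,1) (2,0) (3,4) (4,2) (5,3)

Derivation:
(0,0): no bracket -> illegal
(0,1): flips 2 -> legal
(0,2): no bracket -> illegal
(1,0): no bracket -> illegal
(1,2): no bracket -> illegal
(1,4): no bracket -> illegal
(2,0): flips 3 -> legal
(3,0): no bracket -> illegal
(3,4): flips 2 -> legal
(4,1): no bracket -> illegal
(4,2): flips 1 -> legal
(4,4): no bracket -> illegal
(5,2): no bracket -> illegal
(5,3): flips 3 -> legal
(5,4): no bracket -> illegal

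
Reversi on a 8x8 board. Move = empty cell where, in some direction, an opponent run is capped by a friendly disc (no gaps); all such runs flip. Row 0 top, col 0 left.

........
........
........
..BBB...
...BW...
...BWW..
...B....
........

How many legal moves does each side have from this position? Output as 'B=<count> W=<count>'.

Answer: B=6 W=7

Derivation:
-- B to move --
(3,5): flips 1 -> legal
(4,5): flips 2 -> legal
(4,6): no bracket -> illegal
(5,6): flips 2 -> legal
(6,4): flips 2 -> legal
(6,5): flips 1 -> legal
(6,6): flips 2 -> legal
B mobility = 6
-- W to move --
(2,1): flips 2 -> legal
(2,2): flips 1 -> legal
(2,3): no bracket -> illegal
(2,4): flips 1 -> legal
(2,5): no bracket -> illegal
(3,1): no bracket -> illegal
(3,5): no bracket -> illegal
(4,1): no bracket -> illegal
(4,2): flips 1 -> legal
(4,5): no bracket -> illegal
(5,2): flips 1 -> legal
(6,2): flips 1 -> legal
(6,4): no bracket -> illegal
(7,2): flips 1 -> legal
(7,3): no bracket -> illegal
(7,4): no bracket -> illegal
W mobility = 7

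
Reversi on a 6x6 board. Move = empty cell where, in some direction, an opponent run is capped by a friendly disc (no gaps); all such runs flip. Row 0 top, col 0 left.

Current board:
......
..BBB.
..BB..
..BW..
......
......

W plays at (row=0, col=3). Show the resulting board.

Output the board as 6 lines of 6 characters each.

Answer: ...W..
..BWB.
..BW..
..BW..
......
......

Derivation:
Place W at (0,3); scan 8 dirs for brackets.
Dir NW: edge -> no flip
Dir N: edge -> no flip
Dir NE: edge -> no flip
Dir W: first cell '.' (not opp) -> no flip
Dir E: first cell '.' (not opp) -> no flip
Dir SW: opp run (1,2), next='.' -> no flip
Dir S: opp run (1,3) (2,3) capped by W -> flip
Dir SE: opp run (1,4), next='.' -> no flip
All flips: (1,3) (2,3)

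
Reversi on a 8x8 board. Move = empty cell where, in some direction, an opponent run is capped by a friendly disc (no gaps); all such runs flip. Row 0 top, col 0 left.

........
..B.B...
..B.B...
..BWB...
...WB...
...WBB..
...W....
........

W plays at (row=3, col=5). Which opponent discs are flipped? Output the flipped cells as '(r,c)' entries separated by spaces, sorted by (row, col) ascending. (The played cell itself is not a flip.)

Dir NW: opp run (2,4), next='.' -> no flip
Dir N: first cell '.' (not opp) -> no flip
Dir NE: first cell '.' (not opp) -> no flip
Dir W: opp run (3,4) capped by W -> flip
Dir E: first cell '.' (not opp) -> no flip
Dir SW: opp run (4,4) capped by W -> flip
Dir S: first cell '.' (not opp) -> no flip
Dir SE: first cell '.' (not opp) -> no flip

Answer: (3,4) (4,4)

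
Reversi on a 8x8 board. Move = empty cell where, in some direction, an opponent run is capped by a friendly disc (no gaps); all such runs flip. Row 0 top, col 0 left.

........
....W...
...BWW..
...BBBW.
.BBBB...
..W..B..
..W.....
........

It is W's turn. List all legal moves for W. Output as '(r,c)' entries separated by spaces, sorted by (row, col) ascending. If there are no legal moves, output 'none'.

(1,2): no bracket -> illegal
(1,3): no bracket -> illegal
(2,2): flips 1 -> legal
(2,6): no bracket -> illegal
(3,0): flips 1 -> legal
(3,1): no bracket -> illegal
(3,2): flips 5 -> legal
(4,0): no bracket -> illegal
(4,5): flips 1 -> legal
(4,6): flips 1 -> legal
(5,0): no bracket -> illegal
(5,1): flips 2 -> legal
(5,3): no bracket -> illegal
(5,4): flips 2 -> legal
(5,6): no bracket -> illegal
(6,4): no bracket -> illegal
(6,5): no bracket -> illegal
(6,6): no bracket -> illegal

Answer: (2,2) (3,0) (3,2) (4,5) (4,6) (5,1) (5,4)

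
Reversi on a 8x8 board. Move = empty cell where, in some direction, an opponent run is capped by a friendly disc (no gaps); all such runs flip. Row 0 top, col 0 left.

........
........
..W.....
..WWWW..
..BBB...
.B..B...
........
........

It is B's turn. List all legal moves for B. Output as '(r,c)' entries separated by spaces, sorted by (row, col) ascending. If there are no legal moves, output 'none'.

Answer: (1,1) (1,2) (2,1) (2,3) (2,4) (2,5) (2,6)

Derivation:
(1,1): flips 2 -> legal
(1,2): flips 2 -> legal
(1,3): no bracket -> illegal
(2,1): flips 1 -> legal
(2,3): flips 1 -> legal
(2,4): flips 2 -> legal
(2,5): flips 1 -> legal
(2,6): flips 1 -> legal
(3,1): no bracket -> illegal
(3,6): no bracket -> illegal
(4,1): no bracket -> illegal
(4,5): no bracket -> illegal
(4,6): no bracket -> illegal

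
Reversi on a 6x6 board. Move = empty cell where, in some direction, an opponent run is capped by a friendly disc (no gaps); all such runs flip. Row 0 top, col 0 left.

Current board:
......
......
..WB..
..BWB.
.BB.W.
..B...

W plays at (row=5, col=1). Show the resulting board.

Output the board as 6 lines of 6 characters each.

Place W at (5,1); scan 8 dirs for brackets.
Dir NW: first cell '.' (not opp) -> no flip
Dir N: opp run (4,1), next='.' -> no flip
Dir NE: opp run (4,2) capped by W -> flip
Dir W: first cell '.' (not opp) -> no flip
Dir E: opp run (5,2), next='.' -> no flip
Dir SW: edge -> no flip
Dir S: edge -> no flip
Dir SE: edge -> no flip
All flips: (4,2)

Answer: ......
......
..WB..
..BWB.
.BW.W.
.WB...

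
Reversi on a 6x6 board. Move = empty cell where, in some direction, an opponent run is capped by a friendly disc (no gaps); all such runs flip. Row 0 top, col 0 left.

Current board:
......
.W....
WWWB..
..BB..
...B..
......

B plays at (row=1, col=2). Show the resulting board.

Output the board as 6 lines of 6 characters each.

Place B at (1,2); scan 8 dirs for brackets.
Dir NW: first cell '.' (not opp) -> no flip
Dir N: first cell '.' (not opp) -> no flip
Dir NE: first cell '.' (not opp) -> no flip
Dir W: opp run (1,1), next='.' -> no flip
Dir E: first cell '.' (not opp) -> no flip
Dir SW: opp run (2,1), next='.' -> no flip
Dir S: opp run (2,2) capped by B -> flip
Dir SE: first cell 'B' (not opp) -> no flip
All flips: (2,2)

Answer: ......
.WB...
WWBB..
..BB..
...B..
......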